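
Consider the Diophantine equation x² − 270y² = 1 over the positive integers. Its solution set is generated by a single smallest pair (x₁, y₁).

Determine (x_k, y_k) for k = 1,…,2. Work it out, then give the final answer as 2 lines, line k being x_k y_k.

5291 322
55989361 3407404

[16; 2,3,6,3,2,32] for √270; ℓ=6 ⇒ convergent index 5
i=0: a=16 ⇒ p=16, q=1
…
i=2: a=3 ⇒ p=115, q=7
i=3: a=6 ⇒ p=723, q=44
i=4: a=3 ⇒ p=2284, q=139
i=5: a=2 ⇒ p=5291, q=322
fundamental: x₁=5291, y₁=322  (since 27994681 − 270·103684 = 1)
(x_2, y_2) = (5291·5291 + 270·322·322, 5291·322 + 322·5291) = (55989361, 3407404)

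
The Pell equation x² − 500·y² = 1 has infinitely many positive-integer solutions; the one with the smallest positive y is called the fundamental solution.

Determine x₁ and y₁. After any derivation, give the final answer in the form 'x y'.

930249 41602

√500 → a₀=22, period (2,1,3,2,1,…,1,2,44); ℓ=14 even so k=13
step 0: (22, 1)  from 22·(1,0) + (0,1)
…
step 3: (246, 11)  from 3·(67,3) + (45,2)
…
step 10: (76317, 3413)  from 2·(30254,1353) + (15809,707)
step 11: (259205, 11592)  from 3·(76317,3413) + (30254,1353)
step 12: (335522, 15005)  from 1·(259205,11592) + (76317,3413)
step 13: (930249, 41602)  from 2·(335522,15005) + (259205,11592)
→ (930249, 41602).  Check: 930249²=865363202001, 500·41602²=865363202000, difference 1.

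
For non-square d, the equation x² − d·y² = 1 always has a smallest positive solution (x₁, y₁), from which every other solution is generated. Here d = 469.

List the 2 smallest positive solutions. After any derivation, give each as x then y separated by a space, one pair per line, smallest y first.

d=469: √d = [21; 1,1,1,10,6,10,1,1,1,42] (ℓ=10, even), read p_9/q_9
k=0  a_k=21  p_k/q_k = 21/1
…
k=3  a_k=1  p_k/q_k = 65/3
k=4  a_k=10  p_k/q_k = 693/32
…
k=8  a_k=1  p_k/q_k = 90069/4159
k=9  a_k=1  p_k/q_k = 137215/6336
fundamental: x₁=137215, y₁=6336  (since 18827956225 − 469·40144896 = 1)
n=2: (137215,6336)∘(137215,6336) = (137215·137215+469·6336·6336, 137215·6336+6336·137215) = (37655912449,1738788480)

137215 6336
37655912449 1738788480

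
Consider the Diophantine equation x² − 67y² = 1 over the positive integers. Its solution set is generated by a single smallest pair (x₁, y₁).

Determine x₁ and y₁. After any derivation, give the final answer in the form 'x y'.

48842 5967

[8; 5,2,1,1,7,1,1,2,5,16] for √67; ℓ=10 ⇒ convergent index 9
a_0=8:  p_0=8·1+0=8,  q_0=8·0+1=1
a_1=5:  p_1=5·8+1=41,  q_1=5·1+0=5
a_2=2:  p_2=2·41+8=90,  q_2=2·5+1=11
…
a_5=7:  p_5=7·221+131=1678,  q_5=7·27+16=205
…
a_8=2:  p_8=2·3577+1899=9053,  q_8=2·437+232=1106
a_9=5:  p_9=5·9053+3577=48842,  q_9=5·1106+437=5967
→ (48842, 5967).  Check: 48842²=2385540964, 67·5967²=2385540963, difference 1.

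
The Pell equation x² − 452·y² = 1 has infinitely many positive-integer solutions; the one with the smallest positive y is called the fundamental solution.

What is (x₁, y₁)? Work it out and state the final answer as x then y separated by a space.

√452 = [21; 3,1,5,3,10,3,5,1,3,42, …], period ℓ=10 (even) → k=9
i=0: a=21 ⇒ p=21, q=1
i=1: a=3 ⇒ p=64, q=3
i=2: a=1 ⇒ p=85, q=4
i=3: a=5 ⇒ p=489, q=23
…
i=5: a=10 ⇒ p=16009, q=753
…
i=8: a=1 ⇒ p=313483, q=14745
i=9: a=3 ⇒ p=1204353, q=56648
→ (1204353, 56648).  Check: 1204353²=1450466148609, 452·56648²=1450466148608, difference 1.

1204353 56648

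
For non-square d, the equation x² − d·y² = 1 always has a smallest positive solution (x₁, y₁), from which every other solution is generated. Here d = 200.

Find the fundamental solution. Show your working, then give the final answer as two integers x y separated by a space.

99 7

d=200: √d = [14; 7,28] (ℓ=2, even), read p_1/q_1
i=0: a=14 ⇒ p=14, q=1
i=1: a=7 ⇒ p=99, q=7
fundamental: x₁=99, y₁=7  (since 9801 − 200·49 = 1)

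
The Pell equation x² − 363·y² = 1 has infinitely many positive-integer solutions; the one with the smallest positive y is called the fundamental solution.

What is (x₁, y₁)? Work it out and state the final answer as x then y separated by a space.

[19; 19,38] for √363; ℓ=2 ⇒ convergent index 1
a_0=19:  p_0=19·1+0=19,  q_0=19·0+1=1
a_1=19:  p_1=19·19+1=362,  q_1=19·1+0=19
(x₁, y₁) = (362, 19);  362² − 363·19² = 1 ✓

362 19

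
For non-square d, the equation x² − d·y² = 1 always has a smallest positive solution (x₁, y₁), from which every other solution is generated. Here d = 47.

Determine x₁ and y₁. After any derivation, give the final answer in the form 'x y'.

d=47: √d = [6; 1,5,1,12] (ℓ=4, even), read p_3/q_3
i=0: a=6 ⇒ p=6, q=1
i=1: a=1 ⇒ p=7, q=1
i=2: a=5 ⇒ p=41, q=6
i=3: a=1 ⇒ p=48, q=7
(x₁, y₁) = (48, 7);  48² − 47·7² = 1 ✓

48 7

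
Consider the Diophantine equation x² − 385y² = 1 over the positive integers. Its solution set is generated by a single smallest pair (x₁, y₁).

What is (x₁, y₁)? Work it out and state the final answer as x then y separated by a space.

√385 → a₀=19, period (1,1,1,1,1,…,1,1,38); ℓ=16 even so k=15
step 0: (19, 1)  from 19·(1,0) + (0,1)
step 1: (20, 1)  from 1·(19,1) + (1,0)
…
step 5: (157, 8)  from 1·(98,5) + (59,3)
…
step 7: (726, 37)  from 1·(569,29) + (157,8)
…
step 10: (10262, 523)  from 3·(2747,140) + (2021,103)
step 11: (13009, 663)  from 1·(10262,523) + (2747,140)
…
step 14: (59551, 3035)  from 1·(36280,1849) + (23271,1186)
step 15: (95831, 4884)  from 1·(59551,3035) + (36280,1849)
(x₁, y₁) = (95831, 4884);  95831² − 385·4884² = 1 ✓

95831 4884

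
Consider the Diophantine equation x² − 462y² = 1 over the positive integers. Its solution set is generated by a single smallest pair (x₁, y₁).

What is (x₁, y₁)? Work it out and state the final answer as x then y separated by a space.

43 2

[21; 2,42] for √462; ℓ=2 ⇒ convergent index 1
a_0=21:  p_0=21·1+0=21,  q_0=21·0+1=1
a_1=2:  p_1=2·21+1=43,  q_1=2·1+0=2
→ (43, 2).  Check: 43²=1849, 462·2²=1848, difference 1.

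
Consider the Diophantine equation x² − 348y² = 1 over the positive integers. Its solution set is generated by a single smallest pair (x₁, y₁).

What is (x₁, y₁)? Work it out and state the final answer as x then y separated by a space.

1567 84

√348 = [18; 1,1,1,8,1,1,1,36, …], period ℓ=8 (even) → k=7
i=0: a=18 ⇒ p=18, q=1
i=1: a=1 ⇒ p=19, q=1
…
i=3: a=1 ⇒ p=56, q=3
…
i=5: a=1 ⇒ p=541, q=29
i=6: a=1 ⇒ p=1026, q=55
i=7: a=1 ⇒ p=1567, q=84
fundamental: x₁=1567, y₁=84  (since 2455489 − 348·7056 = 1)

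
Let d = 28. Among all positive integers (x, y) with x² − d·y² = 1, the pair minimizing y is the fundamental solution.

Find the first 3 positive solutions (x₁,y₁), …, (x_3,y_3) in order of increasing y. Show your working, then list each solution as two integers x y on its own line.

127 24
32257 6096
8193151 1548360

d=28: √d = [5; 3,2,3,10] (ℓ=4, even), read p_3/q_3
k=0  a_k=5  p_k/q_k = 5/1
k=1  a_k=3  p_k/q_k = 16/3
k=2  a_k=2  p_k/q_k = 37/7
k=3  a_k=3  p_k/q_k = 127/24
→ (127, 24).  Check: 127²=16129, 28·24²=16128, difference 1.
(127+24√28)^2 = 32257 + 6096√28
(127+24√28)^3 = 8193151 + 1548360√28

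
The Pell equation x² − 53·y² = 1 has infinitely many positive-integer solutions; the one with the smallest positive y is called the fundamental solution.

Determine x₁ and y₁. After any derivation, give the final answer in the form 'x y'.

[7; 3,1,1,3,14] for √53; ℓ=5 ⇒ convergent index 9
k=0  a_k=7  p_k/q_k = 7/1
k=1  a_k=3  p_k/q_k = 22/3
…
k=4  a_k=3  p_k/q_k = 182/25
…
k=6  a_k=3  p_k/q_k = 7979/1096
…
k=8  a_k=1  p_k/q_k = 18557/2549
k=9  a_k=3  p_k/q_k = 66249/9100
(x₁, y₁) = (66249, 9100);  66249² − 53·9100² = 1 ✓

66249 9100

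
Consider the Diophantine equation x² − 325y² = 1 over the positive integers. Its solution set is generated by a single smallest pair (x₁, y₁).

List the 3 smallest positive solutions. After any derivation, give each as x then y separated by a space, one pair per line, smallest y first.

√325 → a₀=18, period (36); ℓ=1 odd so k=1
i=0: a=18 ⇒ p=18, q=1
i=1: a=36 ⇒ p=649, q=36
(x₁, y₁) = (649, 36);  649² − 325·36² = 1 ✓
(649+36√325)^2 = 842401 + 46728√325
(649+36√325)^3 = 1093435849 + 60652908√325

649 36
842401 46728
1093435849 60652908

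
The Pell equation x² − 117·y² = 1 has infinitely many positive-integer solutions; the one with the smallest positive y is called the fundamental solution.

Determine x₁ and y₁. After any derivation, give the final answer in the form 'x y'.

[10; 1,4,2,4,1,20] for √117; ℓ=6 ⇒ convergent index 5
i=0: a=10 ⇒ p=10, q=1
i=1: a=1 ⇒ p=11, q=1
i=2: a=4 ⇒ p=54, q=5
i=3: a=2 ⇒ p=119, q=11
i=4: a=4 ⇒ p=530, q=49
i=5: a=1 ⇒ p=649, q=60
(x₁, y₁) = (649, 60);  649² − 117·60² = 1 ✓

649 60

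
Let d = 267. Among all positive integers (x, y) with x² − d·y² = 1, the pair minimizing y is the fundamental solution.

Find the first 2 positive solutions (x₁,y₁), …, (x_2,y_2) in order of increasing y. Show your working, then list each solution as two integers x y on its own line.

2402 147
11539207 706188

[16; 2,1,15,1,2,32] for √267; ℓ=6 ⇒ convergent index 5
i=0: a=16 ⇒ p=16, q=1
i=1: a=2 ⇒ p=33, q=2
…
i=4: a=1 ⇒ p=817, q=50
i=5: a=2 ⇒ p=2402, q=147
→ (2402, 147).  Check: 2402²=5769604, 267·147²=5769603, difference 1.
k=2:  x_2 = 2402·2402+267·147·147 = 11539207,  y_2 = 2402·147+147·2402 = 706188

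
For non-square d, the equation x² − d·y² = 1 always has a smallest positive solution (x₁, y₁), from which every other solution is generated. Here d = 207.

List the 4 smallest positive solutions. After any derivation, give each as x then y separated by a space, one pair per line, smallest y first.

√207 → a₀=14, period (2,1,1,2,1,1,2,28); ℓ=8 even so k=7
a_0=14:  p_0=14·1+0=14,  q_0=14·0+1=1
a_1=2:  p_1=2·14+1=29,  q_1=2·1+0=2
a_2=1:  p_2=1·29+14=43,  q_2=1·2+1=3
a_3=1:  p_3=1·43+29=72,  q_3=1·3+2=5
a_4=2:  p_4=2·72+43=187,  q_4=2·5+3=13
a_5=1:  p_5=1·187+72=259,  q_5=1·13+5=18
a_6=1:  p_6=1·259+187=446,  q_6=1·18+13=31
a_7=2:  p_7=2·446+259=1151,  q_7=2·31+18=80
→ (1151, 80).  Check: 1151²=1324801, 207·80²=1324800, difference 1.
n=2: (1151,80)∘(1151,80) = (1151·1151+207·80·80, 1151·80+80·1151) = (2649601,184160)
n=3: (2649601,184160)∘(1151,80) = (1151·2649601+207·80·184160, 1151·184160+80·2649601) = (6099380351,423936240)
n=4: (6099380351,423936240)∘(1151,80) = (1151·6099380351+207·80·423936240, 1151·423936240+80·6099380351) = (14040770918401,975901040320)

1151 80
2649601 184160
6099380351 423936240
14040770918401 975901040320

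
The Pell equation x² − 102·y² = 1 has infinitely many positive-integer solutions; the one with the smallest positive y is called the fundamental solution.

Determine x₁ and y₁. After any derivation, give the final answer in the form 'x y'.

101 10

√102 → a₀=10, period (10,20); ℓ=2 even so k=1
i=0: a=10 ⇒ p=10, q=1
i=1: a=10 ⇒ p=101, q=10
→ (101, 10).  Check: 101²=10201, 102·10²=10200, difference 1.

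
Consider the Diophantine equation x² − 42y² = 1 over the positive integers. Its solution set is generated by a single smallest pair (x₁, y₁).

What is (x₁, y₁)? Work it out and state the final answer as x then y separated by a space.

13 2

√42 → a₀=6, period (2,12); ℓ=2 even so k=1
step 0: (6, 1)  from 6·(1,0) + (0,1)
step 1: (13, 2)  from 2·(6,1) + (1,0)
(x₁, y₁) = (13, 2);  13² − 42·2² = 1 ✓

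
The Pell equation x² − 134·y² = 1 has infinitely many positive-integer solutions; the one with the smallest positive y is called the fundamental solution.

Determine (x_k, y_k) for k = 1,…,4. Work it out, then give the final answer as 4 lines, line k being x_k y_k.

145925 12606
42588211249 3679061100
12429369452874725 1073733982022394
3627511474778900280001 313369262649556627800

√134 = [11; 1,1,2,1,3,…,1,1,22, …], period ℓ=14 (even) → k=13
step 0: (11, 1)  from 11·(1,0) + (0,1)
…
step 10: (22133, 1912)  from 1·(17630,1523) + (4503,389)
step 11: (61896, 5347)  from 2·(22133,1912) + (17630,1523)
step 12: (84029, 7259)  from 1·(61896,5347) + (22133,1912)
step 13: (145925, 12606)  from 1·(84029,7259) + (61896,5347)
→ (145925, 12606).  Check: 145925²=21294105625, 134·12606²=21294105624, difference 1.
(x_2, y_2) = (145925·145925 + 134·12606·12606, 145925·12606 + 12606·145925) = (42588211249, 3679061100)
(x_3, y_3) = (145925·42588211249 + 134·12606·3679061100, 145925·3679061100 + 12606·42588211249) = (12429369452874725, 1073733982022394)
(x_4, y_4) = (145925·12429369452874725 + 134·12606·1073733982022394, 145925·1073733982022394 + 12606·12429369452874725) = (3627511474778900280001, 313369262649556627800)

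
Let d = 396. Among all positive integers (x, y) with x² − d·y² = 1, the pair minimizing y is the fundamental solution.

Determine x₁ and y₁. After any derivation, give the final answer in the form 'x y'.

√396 → a₀=19, period (1,8,1,38); ℓ=4 even so k=3
a_0=19:  p_0=19·1+0=19,  q_0=19·0+1=1
a_1=1:  p_1=1·19+1=20,  q_1=1·1+0=1
a_2=8:  p_2=8·20+19=179,  q_2=8·1+1=9
a_3=1:  p_3=1·179+20=199,  q_3=1·9+1=10
(x₁, y₁) = (199, 10);  199² − 396·10² = 1 ✓

199 10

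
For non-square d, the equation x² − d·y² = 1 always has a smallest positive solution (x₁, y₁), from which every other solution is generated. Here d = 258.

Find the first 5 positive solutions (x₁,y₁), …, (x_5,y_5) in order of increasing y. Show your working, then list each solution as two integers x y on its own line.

257 16
132097 8224
67897601 4227120
34899234817 2172731456
17938138798337 1116779741264

√258 = [16; 16,32, …], period ℓ=2 (even) → k=1
step 0: (16, 1)  from 16·(1,0) + (0,1)
step 1: (257, 16)  from 16·(16,1) + (1,0)
→ (257, 16).  Check: 257²=66049, 258·16²=66048, difference 1.
n=2: (257,16)∘(257,16) = (257·257+258·16·16, 257·16+16·257) = (132097,8224)
n=3: (132097,8224)∘(257,16) = (257·132097+258·16·8224, 257·8224+16·132097) = (67897601,4227120)
n=4: (67897601,4227120)∘(257,16) = (257·67897601+258·16·4227120, 257·4227120+16·67897601) = (34899234817,2172731456)
n=5: (34899234817,2172731456)∘(257,16) = (257·34899234817+258·16·2172731456, 257·2172731456+16·34899234817) = (17938138798337,1116779741264)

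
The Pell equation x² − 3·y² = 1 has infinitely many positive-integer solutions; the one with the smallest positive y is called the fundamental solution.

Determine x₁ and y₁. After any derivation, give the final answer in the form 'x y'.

[1; 1,2] for √3; ℓ=2 ⇒ convergent index 1
k=0  a_k=1  p_k/q_k = 1/1
k=1  a_k=1  p_k/q_k = 2/1
fundamental: x₁=2, y₁=1  (since 4 − 3·1 = 1)

2 1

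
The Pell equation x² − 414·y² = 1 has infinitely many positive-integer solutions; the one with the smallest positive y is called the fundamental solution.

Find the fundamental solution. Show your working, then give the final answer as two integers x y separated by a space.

√414 = [20; 2,1,7,2,7,1,2,40, …], period ℓ=8 (even) → k=7
step 0: (20, 1)  from 20·(1,0) + (0,1)
…
step 2: (61, 3)  from 1·(41,2) + (20,1)
…
step 4: (997, 49)  from 2·(468,23) + (61,3)
…
step 6: (8444, 415)  from 1·(7447,366) + (997,49)
step 7: (24335, 1196)  from 2·(8444,415) + (7447,366)
→ (24335, 1196).  Check: 24335²=592192225, 414·1196²=592192224, difference 1.

24335 1196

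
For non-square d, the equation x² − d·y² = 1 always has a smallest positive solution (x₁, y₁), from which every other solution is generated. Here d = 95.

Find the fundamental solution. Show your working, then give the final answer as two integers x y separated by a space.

√95 = [9; 1,2,1,18, …], period ℓ=4 (even) → k=3
i=0: a=9 ⇒ p=9, q=1
…
i=2: a=2 ⇒ p=29, q=3
i=3: a=1 ⇒ p=39, q=4
(x₁, y₁) = (39, 4);  39² − 95·4² = 1 ✓

39 4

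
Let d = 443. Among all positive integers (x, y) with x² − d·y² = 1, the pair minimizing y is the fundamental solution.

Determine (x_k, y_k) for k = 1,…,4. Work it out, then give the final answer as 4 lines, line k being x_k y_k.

√443 → a₀=21, period (21,42); ℓ=2 even so k=1
i=0: a=21 ⇒ p=21, q=1
i=1: a=21 ⇒ p=442, q=21
→ (442, 21).  Check: 442²=195364, 443·21²=195363, difference 1.
(x_2, y_2) = (442·442 + 443·21·21, 442·21 + 21·442) = (390727, 18564)
(x_3, y_3) = (442·390727 + 443·21·18564, 442·18564 + 21·390727) = (345402226, 16410555)
(x_4, y_4) = (442·345402226 + 443·21·16410555, 442·16410555 + 21·345402226) = (305335177057, 14506912056)

442 21
390727 18564
345402226 16410555
305335177057 14506912056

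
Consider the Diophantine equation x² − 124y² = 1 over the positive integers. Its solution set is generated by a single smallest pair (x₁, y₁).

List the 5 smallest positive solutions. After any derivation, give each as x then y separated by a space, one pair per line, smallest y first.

4620799 414960
42703566796801 3834893506080
394649197502177907199 35440544156001500880
3647189234337689639247667201 327527261991011323636100160
33705856733676329245494460531519999 3026875289361570825948579964954800

√124 = [11; 7,2,1,1,1,…,2,7,22, …], period ℓ=16 (even) → k=15
a_0=11:  p_0=11·1+0=11,  q_0=11·0+1=1
…
a_3=1:  p_3=1·167+78=245,  q_3=1·15+7=22
a_4=1:  p_4=1·245+167=412,  q_4=1·22+15=37
…
a_6=3:  p_6=3·657+412=2383,  q_6=3·59+37=214
…
a_14=2:  p_14=2·237042+152167=626251,  q_14=2·21287+13665=56239
a_15=7:  p_15=7·626251+237042=4620799,  q_15=7·56239+21287=414960
fundamental: x₁=4620799, y₁=414960  (since 21351783398401 − 124·172191801600 = 1)
(x_2, y_2) = (4620799·4620799 + 124·414960·414960, 4620799·414960 + 414960·4620799) = (42703566796801, 3834893506080)
(x_3, y_3) = (4620799·42703566796801 + 124·414960·3834893506080, 4620799·3834893506080 + 414960·42703566796801) = (394649197502177907199, 35440544156001500880)
(x_4, y_4) = (4620799·394649197502177907199 + 124·414960·35440544156001500880, 4620799·35440544156001500880 + 414960·394649197502177907199) = (3647189234337689639247667201, 327527261991011323636100160)
(x_5, y_5) = (4620799·3647189234337689639247667201 + 124·414960·327527261991011323636100160, 4620799·327527261991011323636100160 + 414960·3647189234337689639247667201) = (33705856733676329245494460531519999, 3026875289361570825948579964954800)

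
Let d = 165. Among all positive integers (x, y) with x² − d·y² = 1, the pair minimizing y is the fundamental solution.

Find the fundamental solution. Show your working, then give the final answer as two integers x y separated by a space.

√165 = [12; 1,5,2,5,1,24, …], period ℓ=6 (even) → k=5
i=0: a=12 ⇒ p=12, q=1
i=1: a=1 ⇒ p=13, q=1
…
i=3: a=2 ⇒ p=167, q=13
i=4: a=5 ⇒ p=912, q=71
i=5: a=1 ⇒ p=1079, q=84
→ (1079, 84).  Check: 1079²=1164241, 165·84²=1164240, difference 1.

1079 84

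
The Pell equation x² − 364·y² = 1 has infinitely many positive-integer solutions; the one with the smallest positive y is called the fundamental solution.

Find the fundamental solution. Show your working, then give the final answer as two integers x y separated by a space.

d=364: √d = [19; 12,1,2,3,1,8,1,3,2,1,12,38] (ℓ=12, even), read p_11/q_11
step 0: (19, 1)  from 19·(1,0) + (0,1)
step 1: (229, 12)  from 12·(19,1) + (1,0)
…
step 3: (725, 38)  from 2·(248,13) + (229,12)
step 4: (2423, 127)  from 3·(725,38) + (248,13)
step 5: (3148, 165)  from 1·(2423,127) + (725,38)
…
step 7: (30755, 1612)  from 1·(27607,1447) + (3148,165)
…
step 10: (390371, 20461)  from 1·(270499,14178) + (119872,6283)
step 11: (4954951, 259710)  from 12·(390371,20461) + (270499,14178)
(x₁, y₁) = (4954951, 259710);  4954951² − 364·259710² = 1 ✓

4954951 259710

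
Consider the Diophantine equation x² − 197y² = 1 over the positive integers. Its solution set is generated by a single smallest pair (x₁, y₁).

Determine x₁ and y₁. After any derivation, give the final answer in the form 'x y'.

393 28

d=197: √d = [14; 28] (ℓ=1, odd), read p_1/q_1
k=0  a_k=14  p_k/q_k = 14/1
k=1  a_k=28  p_k/q_k = 393/28
(x₁, y₁) = (393, 28);  393² − 197·28² = 1 ✓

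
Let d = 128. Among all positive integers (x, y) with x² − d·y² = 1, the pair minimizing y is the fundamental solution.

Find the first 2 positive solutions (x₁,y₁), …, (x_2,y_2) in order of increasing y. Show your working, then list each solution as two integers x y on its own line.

√128 = [11; 3,5,3,22, …], period ℓ=4 (even) → k=3
a_0=11:  p_0=11·1+0=11,  q_0=11·0+1=1
a_1=3:  p_1=3·11+1=34,  q_1=3·1+0=3
a_2=5:  p_2=5·34+11=181,  q_2=5·3+1=16
a_3=3:  p_3=3·181+34=577,  q_3=3·16+3=51
(x₁, y₁) = (577, 51);  577² − 128·51² = 1 ✓
k=2:  x_2 = 577·577+128·51·51 = 665857,  y_2 = 577·51+51·577 = 58854

577 51
665857 58854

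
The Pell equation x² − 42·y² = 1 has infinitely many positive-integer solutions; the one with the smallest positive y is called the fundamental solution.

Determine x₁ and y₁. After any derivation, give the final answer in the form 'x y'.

13 2

√42 → a₀=6, period (2,12); ℓ=2 even so k=1
k=0  a_k=6  p_k/q_k = 6/1
k=1  a_k=2  p_k/q_k = 13/2
(x₁, y₁) = (13, 2);  13² − 42·2² = 1 ✓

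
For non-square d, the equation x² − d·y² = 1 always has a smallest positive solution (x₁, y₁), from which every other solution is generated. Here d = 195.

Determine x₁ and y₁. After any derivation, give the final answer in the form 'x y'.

14 1

√195 → a₀=13, period (1,26); ℓ=2 even so k=1
step 0: (13, 1)  from 13·(1,0) + (0,1)
step 1: (14, 1)  from 1·(13,1) + (1,0)
(x₁, y₁) = (14, 1);  14² − 195·1² = 1 ✓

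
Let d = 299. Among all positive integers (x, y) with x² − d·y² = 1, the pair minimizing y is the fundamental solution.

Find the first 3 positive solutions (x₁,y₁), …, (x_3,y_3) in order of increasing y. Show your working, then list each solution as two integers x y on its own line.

415 24
344449 19920
285892255 16533576

[17; 3,2,3,34] for √299; ℓ=4 ⇒ convergent index 3
step 0: (17, 1)  from 17·(1,0) + (0,1)
step 1: (52, 3)  from 3·(17,1) + (1,0)
step 2: (121, 7)  from 2·(52,3) + (17,1)
step 3: (415, 24)  from 3·(121,7) + (52,3)
(x₁, y₁) = (415, 24);  415² − 299·24² = 1 ✓
k=2:  x_2 = 415·415+299·24·24 = 344449,  y_2 = 415·24+24·415 = 19920
k=3:  x_3 = 415·344449+299·24·19920 = 285892255,  y_3 = 415·19920+24·344449 = 16533576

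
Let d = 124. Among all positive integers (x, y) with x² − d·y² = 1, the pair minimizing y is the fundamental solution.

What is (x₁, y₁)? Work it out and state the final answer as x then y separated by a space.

[11; 7,2,1,1,1,…,2,7,22] for √124; ℓ=16 ⇒ convergent index 15
step 0: (11, 1)  from 11·(1,0) + (0,1)
step 1: (78, 7)  from 7·(11,1) + (1,0)
step 2: (167, 15)  from 2·(78,7) + (11,1)
…
step 4: (412, 37)  from 1·(245,22) + (167,15)
…
step 6: (2383, 214)  from 3·(657,59) + (412,37)
step 7: (3040, 273)  from 1·(2383,214) + (657,59)
step 8: (14543, 1306)  from 4·(3040,273) + (2383,214)
step 9: (17583, 1579)  from 1·(14543,1306) + (3040,273)
…
step 12: (152167, 13665)  from 1·(84875,7622) + (67292,6043)
step 13: (237042, 21287)  from 1·(152167,13665) + (84875,7622)
step 14: (626251, 56239)  from 2·(237042,21287) + (152167,13665)
step 15: (4620799, 414960)  from 7·(626251,56239) + (237042,21287)
(x₁, y₁) = (4620799, 414960);  4620799² − 124·414960² = 1 ✓

4620799 414960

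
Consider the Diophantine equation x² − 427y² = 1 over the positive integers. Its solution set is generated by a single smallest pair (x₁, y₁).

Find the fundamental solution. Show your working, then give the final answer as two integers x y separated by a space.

62 3

√427 → a₀=20, period (1,1,1,40); ℓ=4 even so k=3
step 0: (20, 1)  from 20·(1,0) + (0,1)
…
step 2: (41, 2)  from 1·(21,1) + (20,1)
step 3: (62, 3)  from 1·(41,2) + (21,1)
fundamental: x₁=62, y₁=3  (since 3844 − 427·9 = 1)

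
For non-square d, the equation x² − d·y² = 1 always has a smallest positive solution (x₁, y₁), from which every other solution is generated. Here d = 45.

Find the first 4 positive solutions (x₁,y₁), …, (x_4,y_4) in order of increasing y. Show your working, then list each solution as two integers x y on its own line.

√45 → a₀=6, period (1,2,2,2,1,12); ℓ=6 even so k=5
i=0: a=6 ⇒ p=6, q=1
i=1: a=1 ⇒ p=7, q=1
…
i=4: a=2 ⇒ p=114, q=17
i=5: a=1 ⇒ p=161, q=24
→ (161, 24).  Check: 161²=25921, 45·24²=25920, difference 1.
(161+24√45)^2 = 51841 + 7728√45
(161+24√45)^3 = 16692641 + 2488392√45
(161+24√45)^4 = 5374978561 + 801254496√45

161 24
51841 7728
16692641 2488392
5374978561 801254496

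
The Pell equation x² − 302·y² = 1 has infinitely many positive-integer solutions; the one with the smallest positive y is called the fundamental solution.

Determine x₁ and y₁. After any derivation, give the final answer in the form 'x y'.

[17; 2,1,1,1,4,…,1,2,34] for √302; ℓ=16 ⇒ convergent index 15
i=0: a=17 ⇒ p=17, q=1
…
i=2: a=1 ⇒ p=52, q=3
…
i=7: a=1 ⇒ p=2068, q=119
…
i=9: a=1 ⇒ p=36581, q=2105
…
i=11: a=4 ⇒ p=467281, q=26889
…
i=13: a=1 ⇒ p=1042237, q=59974
i=14: a=1 ⇒ p=1617193, q=93059
i=15: a=2 ⇒ p=4276623, q=246092
→ (4276623, 246092).  Check: 4276623²=18289504284129, 302·246092²=18289504284128, difference 1.

4276623 246092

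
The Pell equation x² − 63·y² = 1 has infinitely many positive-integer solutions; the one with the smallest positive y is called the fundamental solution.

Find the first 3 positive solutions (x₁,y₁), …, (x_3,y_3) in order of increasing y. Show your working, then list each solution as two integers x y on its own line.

d=63: √d = [7; 1,14] (ℓ=2, even), read p_1/q_1
i=0: a=7 ⇒ p=7, q=1
i=1: a=1 ⇒ p=8, q=1
→ (8, 1).  Check: 8²=64, 63·1²=63, difference 1.
(8+1√63)^2 = 127 + 16√63
(8+1√63)^3 = 2024 + 255√63

8 1
127 16
2024 255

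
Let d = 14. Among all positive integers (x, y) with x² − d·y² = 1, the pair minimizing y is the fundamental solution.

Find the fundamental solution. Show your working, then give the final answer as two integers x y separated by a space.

15 4

√14 → a₀=3, period (1,2,1,6); ℓ=4 even so k=3
a_0=3:  p_0=3·1+0=3,  q_0=3·0+1=1
…
a_2=2:  p_2=2·4+3=11,  q_2=2·1+1=3
a_3=1:  p_3=1·11+4=15,  q_3=1·3+1=4
(x₁, y₁) = (15, 4);  15² − 14·4² = 1 ✓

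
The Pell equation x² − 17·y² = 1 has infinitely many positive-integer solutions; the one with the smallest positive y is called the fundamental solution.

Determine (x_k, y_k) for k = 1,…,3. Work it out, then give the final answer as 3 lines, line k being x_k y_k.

33 8
2177 528
143649 34840

d=17: √d = [4; 8] (ℓ=1, odd), read p_1/q_1
k=0  a_k=4  p_k/q_k = 4/1
k=1  a_k=8  p_k/q_k = 33/8
(x₁, y₁) = (33, 8);  33² − 17·8² = 1 ✓
n=2: (33,8)∘(33,8) = (33·33+17·8·8, 33·8+8·33) = (2177,528)
n=3: (2177,528)∘(33,8) = (33·2177+17·8·528, 33·528+8·2177) = (143649,34840)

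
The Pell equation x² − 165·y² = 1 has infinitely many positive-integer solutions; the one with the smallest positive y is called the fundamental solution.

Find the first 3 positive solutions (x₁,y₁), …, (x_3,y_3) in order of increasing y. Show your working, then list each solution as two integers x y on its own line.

d=165: √d = [12; 1,5,2,5,1,24] (ℓ=6, even), read p_5/q_5
a_0=12:  p_0=12·1+0=12,  q_0=12·0+1=1
a_1=1:  p_1=1·12+1=13,  q_1=1·1+0=1
a_2=5:  p_2=5·13+12=77,  q_2=5·1+1=6
a_3=2:  p_3=2·77+13=167,  q_3=2·6+1=13
a_4=5:  p_4=5·167+77=912,  q_4=5·13+6=71
a_5=1:  p_5=1·912+167=1079,  q_5=1·71+13=84
fundamental: x₁=1079, y₁=84  (since 1164241 − 165·7056 = 1)
(x_2, y_2) = (1079·1079 + 165·84·84, 1079·84 + 84·1079) = (2328481, 181272)
(x_3, y_3) = (1079·2328481 + 165·84·181272, 1079·181272 + 84·2328481) = (5024860919, 391184892)

1079 84
2328481 181272
5024860919 391184892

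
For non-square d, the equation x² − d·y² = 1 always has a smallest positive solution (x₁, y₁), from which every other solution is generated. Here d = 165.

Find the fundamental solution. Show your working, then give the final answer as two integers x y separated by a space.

√165 = [12; 1,5,2,5,1,24, …], period ℓ=6 (even) → k=5
a_0=12:  p_0=12·1+0=12,  q_0=12·0+1=1
a_1=1:  p_1=1·12+1=13,  q_1=1·1+0=1
a_2=5:  p_2=5·13+12=77,  q_2=5·1+1=6
a_3=2:  p_3=2·77+13=167,  q_3=2·6+1=13
a_4=5:  p_4=5·167+77=912,  q_4=5·13+6=71
a_5=1:  p_5=1·912+167=1079,  q_5=1·71+13=84
(x₁, y₁) = (1079, 84);  1079² − 165·84² = 1 ✓

1079 84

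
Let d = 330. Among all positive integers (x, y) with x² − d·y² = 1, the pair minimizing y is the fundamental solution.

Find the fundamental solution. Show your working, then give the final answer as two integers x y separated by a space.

√330 = [18; 6,36, …], period ℓ=2 (even) → k=1
a_0=18:  p_0=18·1+0=18,  q_0=18·0+1=1
a_1=6:  p_1=6·18+1=109,  q_1=6·1+0=6
→ (109, 6).  Check: 109²=11881, 330·6²=11880, difference 1.

109 6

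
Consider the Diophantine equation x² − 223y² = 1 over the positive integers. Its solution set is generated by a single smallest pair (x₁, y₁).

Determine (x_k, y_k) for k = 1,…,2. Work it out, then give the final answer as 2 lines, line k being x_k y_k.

224 15
100351 6720

d=223: √d = [14; 1,13,1,28] (ℓ=4, even), read p_3/q_3
i=0: a=14 ⇒ p=14, q=1
i=1: a=1 ⇒ p=15, q=1
i=2: a=13 ⇒ p=209, q=14
i=3: a=1 ⇒ p=224, q=15
fundamental: x₁=224, y₁=15  (since 50176 − 223·225 = 1)
(224+15√223)^2 = 100351 + 6720√223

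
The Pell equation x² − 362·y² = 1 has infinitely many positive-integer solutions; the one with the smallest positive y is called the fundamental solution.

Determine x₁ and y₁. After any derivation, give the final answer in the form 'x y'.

723 38

√362 = [19; 38, …], period ℓ=1 (odd) → k=1
a_0=19:  p_0=19·1+0=19,  q_0=19·0+1=1
a_1=38:  p_1=38·19+1=723,  q_1=38·1+0=38
→ (723, 38).  Check: 723²=522729, 362·38²=522728, difference 1.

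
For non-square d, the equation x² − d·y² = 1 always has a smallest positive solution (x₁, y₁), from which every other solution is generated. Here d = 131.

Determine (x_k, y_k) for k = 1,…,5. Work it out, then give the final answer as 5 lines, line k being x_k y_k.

10610 927
225144199 19670940
4777559892170 417417345873
101379820686703201 8857596059754120
2151279790194282033050 187958187970565080527

[11; 2,4,11,4,2,22] for √131; ℓ=6 ⇒ convergent index 5
k=0  a_k=11  p_k/q_k = 11/1
k=1  a_k=2  p_k/q_k = 23/2
k=2  a_k=4  p_k/q_k = 103/9
…
k=4  a_k=4  p_k/q_k = 4727/413
k=5  a_k=2  p_k/q_k = 10610/927
→ (10610, 927).  Check: 10610²=112572100, 131·927²=112572099, difference 1.
n=2: (10610,927)∘(10610,927) = (10610·10610+131·927·927, 10610·927+927·10610) = (225144199,19670940)
n=3: (225144199,19670940)∘(10610,927) = (10610·225144199+131·927·19670940, 10610·19670940+927·225144199) = (4777559892170,417417345873)
n=4: (4777559892170,417417345873)∘(10610,927) = (10610·4777559892170+131·927·417417345873, 10610·417417345873+927·4777559892170) = (101379820686703201,8857596059754120)
n=5: (101379820686703201,8857596059754120)∘(10610,927) = (10610·101379820686703201+131·927·8857596059754120, 10610·8857596059754120+927·101379820686703201) = (2151279790194282033050,187958187970565080527)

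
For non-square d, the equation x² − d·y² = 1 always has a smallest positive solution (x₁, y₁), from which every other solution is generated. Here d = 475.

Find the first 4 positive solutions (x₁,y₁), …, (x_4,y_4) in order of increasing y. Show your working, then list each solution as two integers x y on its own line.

57799 2652
6681448801 306565896
772362118440199 35438404443156
89283516160768675201 4096608676513381392

√475 → a₀=21, period (1,3,1,6,2,6,1,3,1,42); ℓ=10 even so k=9
i=0: a=21 ⇒ p=21, q=1
…
i=3: a=1 ⇒ p=109, q=5
…
i=8: a=3 ⇒ p=45921, q=2107
i=9: a=1 ⇒ p=57799, q=2652
(x₁, y₁) = (57799, 2652);  57799² − 475·2652² = 1 ✓
(57799+2652√475)^2 = 6681448801 + 306565896√475
(57799+2652√475)^3 = 772362118440199 + 35438404443156√475
(57799+2652√475)^4 = 89283516160768675201 + 4096608676513381392√475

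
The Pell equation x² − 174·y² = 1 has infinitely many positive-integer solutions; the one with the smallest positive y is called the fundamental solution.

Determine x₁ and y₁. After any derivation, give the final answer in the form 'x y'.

d=174: √d = [13; 5,4,5,26] (ℓ=4, even), read p_3/q_3
a_0=13:  p_0=13·1+0=13,  q_0=13·0+1=1
…
a_2=4:  p_2=4·66+13=277,  q_2=4·5+1=21
a_3=5:  p_3=5·277+66=1451,  q_3=5·21+5=110
fundamental: x₁=1451, y₁=110  (since 2105401 − 174·12100 = 1)

1451 110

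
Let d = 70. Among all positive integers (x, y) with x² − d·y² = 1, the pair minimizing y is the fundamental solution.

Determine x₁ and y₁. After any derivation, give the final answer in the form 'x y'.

251 30

[8; 2,1,2,1,2,16] for √70; ℓ=6 ⇒ convergent index 5
a_0=8:  p_0=8·1+0=8,  q_0=8·0+1=1
a_1=2:  p_1=2·8+1=17,  q_1=2·1+0=2
a_2=1:  p_2=1·17+8=25,  q_2=1·2+1=3
a_3=2:  p_3=2·25+17=67,  q_3=2·3+2=8
a_4=1:  p_4=1·67+25=92,  q_4=1·8+3=11
a_5=2:  p_5=2·92+67=251,  q_5=2·11+8=30
fundamental: x₁=251, y₁=30  (since 63001 − 70·900 = 1)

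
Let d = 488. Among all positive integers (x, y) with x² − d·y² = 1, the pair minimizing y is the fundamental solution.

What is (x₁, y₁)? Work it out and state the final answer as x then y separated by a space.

√488 = [22; 11,44, …], period ℓ=2 (even) → k=1
step 0: (22, 1)  from 22·(1,0) + (0,1)
step 1: (243, 11)  from 11·(22,1) + (1,0)
→ (243, 11).  Check: 243²=59049, 488·11²=59048, difference 1.

243 11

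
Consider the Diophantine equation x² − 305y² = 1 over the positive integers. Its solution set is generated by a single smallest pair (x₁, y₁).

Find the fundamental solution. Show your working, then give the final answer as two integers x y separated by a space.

489 28

d=305: √d = [17; 2,6,2,34] (ℓ=4, even), read p_3/q_3
a_0=17:  p_0=17·1+0=17,  q_0=17·0+1=1
a_1=2:  p_1=2·17+1=35,  q_1=2·1+0=2
a_2=6:  p_2=6·35+17=227,  q_2=6·2+1=13
a_3=2:  p_3=2·227+35=489,  q_3=2·13+2=28
→ (489, 28).  Check: 489²=239121, 305·28²=239120, difference 1.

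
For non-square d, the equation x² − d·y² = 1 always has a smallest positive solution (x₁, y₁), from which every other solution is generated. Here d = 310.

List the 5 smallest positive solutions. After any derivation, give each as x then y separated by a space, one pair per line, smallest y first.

[17; 1,1,1,1,5,…,1,1,34] for √310; ℓ=16 ⇒ convergent index 15
k=0  a_k=17  p_k/q_k = 17/1
…
k=5  a_k=5  p_k/q_k = 493/28
…
k=8  a_k=2  p_k/q_k = 5687/323
k=9  a_k=1  p_k/q_k = 7747/440
k=10  a_k=3  p_k/q_k = 28928/1643
k=11  a_k=5  p_k/q_k = 152387/8655
…
k=13  a_k=1  p_k/q_k = 333702/18953
k=14  a_k=1  p_k/q_k = 515017/29251
k=15  a_k=1  p_k/q_k = 848719/48204
fundamental: x₁=848719, y₁=48204  (since 720323940961 − 310·2323625616 = 1)
n=2: (848719,48204)∘(848719,48204) = (848719·848719+310·48204·48204, 848719·48204+48204·848719) = (1440647881921,81823301352)
n=3: (1440647881921,81823301352)∘(848719,48204) = (848719·1440647881921+310·48204·81823301352, 848719·81823301352+48204·1440647881921) = (2445410459391369679,138889981000287972)
n=4: (2445410459391369679,138889981000287972)∘(848719,48204) = (848719·2445410459391369679+310·48204·138889981000287972, 848719·138889981000287972+48204·2445410459391369679) = (4150932639366927117300481,235757131569084991314384)
n=5: (4150932639366927117300481,235757131569084991314384)∘(848719,48204) = (848719·4150932639366927117300481+310·48204·235757131569084991314384, 848719·235757131569084991314384+48204·4150932639366927117300481) = (7045950797499272621676902497999,400183113896225599505705060220)

848719 48204
1440647881921 81823301352
2445410459391369679 138889981000287972
4150932639366927117300481 235757131569084991314384
7045950797499272621676902497999 400183113896225599505705060220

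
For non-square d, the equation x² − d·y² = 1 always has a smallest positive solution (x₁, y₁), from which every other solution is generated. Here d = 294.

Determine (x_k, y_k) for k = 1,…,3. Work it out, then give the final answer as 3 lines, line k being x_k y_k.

√294 → a₀=17, period (6,1,4,1,6,34); ℓ=6 even so k=5
k=0  a_k=17  p_k/q_k = 17/1
k=1  a_k=6  p_k/q_k = 103/6
k=2  a_k=1  p_k/q_k = 120/7
k=3  a_k=4  p_k/q_k = 583/34
k=4  a_k=1  p_k/q_k = 703/41
k=5  a_k=6  p_k/q_k = 4801/280
(x₁, y₁) = (4801, 280);  4801² − 294·280² = 1 ✓
(4801+280√294)^2 = 46099201 + 2688560√294
(4801+280√294)^3 = 442644523201 + 25815552840√294

4801 280
46099201 2688560
442644523201 25815552840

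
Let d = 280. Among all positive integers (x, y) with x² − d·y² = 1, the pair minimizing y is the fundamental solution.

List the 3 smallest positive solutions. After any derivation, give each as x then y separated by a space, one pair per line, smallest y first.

251 15
126001 7530
63252251 3780045

√280 = [16; 1,2,1,2,1,32, …], period ℓ=6 (even) → k=5
i=0: a=16 ⇒ p=16, q=1
i=1: a=1 ⇒ p=17, q=1
i=2: a=2 ⇒ p=50, q=3
i=3: a=1 ⇒ p=67, q=4
i=4: a=2 ⇒ p=184, q=11
i=5: a=1 ⇒ p=251, q=15
(x₁, y₁) = (251, 15);  251² − 280·15² = 1 ✓
(x_2, y_2) = (251·251 + 280·15·15, 251·15 + 15·251) = (126001, 7530)
(x_3, y_3) = (251·126001 + 280·15·7530, 251·7530 + 15·126001) = (63252251, 3780045)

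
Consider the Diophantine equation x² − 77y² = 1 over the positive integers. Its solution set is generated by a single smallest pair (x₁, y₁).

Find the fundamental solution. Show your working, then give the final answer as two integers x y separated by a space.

[8; 1,3,2,3,1,16] for √77; ℓ=6 ⇒ convergent index 5
step 0: (8, 1)  from 8·(1,0) + (0,1)
step 1: (9, 1)  from 1·(8,1) + (1,0)
…
step 4: (272, 31)  from 3·(79,9) + (35,4)
step 5: (351, 40)  from 1·(272,31) + (79,9)
→ (351, 40).  Check: 351²=123201, 77·40²=123200, difference 1.

351 40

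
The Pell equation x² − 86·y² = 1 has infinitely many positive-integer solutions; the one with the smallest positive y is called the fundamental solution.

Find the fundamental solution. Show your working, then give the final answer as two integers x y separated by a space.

d=86: √d = [9; 3,1,1,1,8,1,1,1,3,18] (ℓ=10, even), read p_9/q_9
i=0: a=9 ⇒ p=9, q=1
i=1: a=3 ⇒ p=28, q=3
…
i=4: a=1 ⇒ p=102, q=11
…
i=7: a=1 ⇒ p=1864, q=201
i=8: a=1 ⇒ p=2847, q=307
i=9: a=3 ⇒ p=10405, q=1122
(x₁, y₁) = (10405, 1122);  10405² − 86·1122² = 1 ✓

10405 1122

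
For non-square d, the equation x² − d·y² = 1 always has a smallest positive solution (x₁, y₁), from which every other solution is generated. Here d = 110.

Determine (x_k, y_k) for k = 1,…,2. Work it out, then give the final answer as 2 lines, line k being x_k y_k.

d=110: √d = [10; 2,20] (ℓ=2, even), read p_1/q_1
a_0=10:  p_0=10·1+0=10,  q_0=10·0+1=1
a_1=2:  p_1=2·10+1=21,  q_1=2·1+0=2
fundamental: x₁=21, y₁=2  (since 441 − 110·4 = 1)
(x_2, y_2) = (21·21 + 110·2·2, 21·2 + 2·21) = (881, 84)

21 2
881 84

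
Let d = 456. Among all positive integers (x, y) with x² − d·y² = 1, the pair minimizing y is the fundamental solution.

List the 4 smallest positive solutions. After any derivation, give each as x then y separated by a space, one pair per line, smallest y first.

√456 → a₀=21, period (2,1,4,1,2,42); ℓ=6 even so k=5
i=0: a=21 ⇒ p=21, q=1
i=1: a=2 ⇒ p=43, q=2
i=2: a=1 ⇒ p=64, q=3
…
i=4: a=1 ⇒ p=363, q=17
i=5: a=2 ⇒ p=1025, q=48
fundamental: x₁=1025, y₁=48  (since 1050625 − 456·2304 = 1)
n=2: (1025,48)∘(1025,48) = (1025·1025+456·48·48, 1025·48+48·1025) = (2101249,98400)
n=3: (2101249,98400)∘(1025,48) = (1025·2101249+456·48·98400, 1025·98400+48·2101249) = (4307559425,201719952)
n=4: (4307559425,201719952)∘(1025,48) = (1025·4307559425+456·48·201719952, 1025·201719952+48·4307559425) = (8830494720001,413525803200)

1025 48
2101249 98400
4307559425 201719952
8830494720001 413525803200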